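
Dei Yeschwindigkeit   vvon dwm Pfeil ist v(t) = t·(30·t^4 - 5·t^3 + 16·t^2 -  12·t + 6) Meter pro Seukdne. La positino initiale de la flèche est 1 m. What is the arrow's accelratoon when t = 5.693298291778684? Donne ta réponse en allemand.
Wir müssen unsere Gleichung für die Geschwindigkeit v(t) = t·(30·t^4 - 5·t^3 + 16·t^2 - 12·t + 6) 1-mal ableiten. Durch Ableiten von der Geschwindigkeit erhalten wir die Beschleunigung: a(t) = 30·t^4 - 5·t^3 + 16·t^2 + t·(120·t^3 - 15·t^2 + 32·t - 12) - 12·t + 6. Wir haben die Beschleunigung a(t) = 30·t^4 - 5·t^3 + 16·t^2 + t·(120·t^3 - 15·t^2 + 32·t - 12) - 12·t + 6. Durch Einsetzen von t = 5.693298291778684: a(5.693298291778684) = 155331.066376329.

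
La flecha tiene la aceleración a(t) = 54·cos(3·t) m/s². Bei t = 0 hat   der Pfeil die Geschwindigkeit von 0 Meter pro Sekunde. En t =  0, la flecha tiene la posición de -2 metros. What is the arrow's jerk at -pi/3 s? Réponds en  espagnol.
Para resolver esto, necesitamos tomar 1 derivada de nuestra ecuación de la aceleración a(t) = 54·cos(3·t). Derivando la aceleración, obtenemos la sacudida: j(t) = -162·sin(3·t). Usando j(t) = -162·sin(3·t) y sustituyendo t = -pi/3, encontramos j = 0.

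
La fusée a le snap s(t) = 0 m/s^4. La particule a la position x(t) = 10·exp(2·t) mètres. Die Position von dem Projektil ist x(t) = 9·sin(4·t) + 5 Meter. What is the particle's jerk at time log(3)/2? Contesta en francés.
En partant de la position x(t) = 10·exp(2·t), nous prenons 3 dérivées. La dérivée de la position donne la vitesse: v(t) = 20·exp(2·t). En dérivant la vitesse, nous obtenons l'accélération: a(t) = 40·exp(2·t). La dérivée de l'accélération donne le jerk: j(t) = 80·exp(2·t). De l'équation du jerk j(t) = 80·exp(2·t), nous substituons t = log(3)/2 pour obtenir j = 240.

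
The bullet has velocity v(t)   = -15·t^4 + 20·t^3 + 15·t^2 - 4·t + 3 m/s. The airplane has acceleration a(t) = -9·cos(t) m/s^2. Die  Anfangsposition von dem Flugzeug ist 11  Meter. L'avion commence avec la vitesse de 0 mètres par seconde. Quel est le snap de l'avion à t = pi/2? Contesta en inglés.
Starting from acceleration a(t) = -9·cos(t), we take 2 derivatives. Taking d/dt of a(t), we find j(t) = 9·sin(t). The derivative of jerk gives snap: s(t) = 9·cos(t). Using s(t) = 9·cos(t) and substituting t = pi/2, we find s = 0.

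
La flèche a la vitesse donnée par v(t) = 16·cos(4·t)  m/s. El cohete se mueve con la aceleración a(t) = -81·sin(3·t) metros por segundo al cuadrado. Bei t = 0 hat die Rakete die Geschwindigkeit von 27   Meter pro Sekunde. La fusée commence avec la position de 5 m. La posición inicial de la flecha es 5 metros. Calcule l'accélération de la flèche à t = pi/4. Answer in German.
Wir müssen unsere Gleichung für die Geschwindigkeit v(t) = 16·cos(4·t) 1-mal ableiten. Durch Ableiten von der Geschwindigkeit erhalten wir die Beschleunigung: a(t) = -64·sin(4·t). Mit a(t) = -64·sin(4·t) und Einsetzen von t = pi/4, finden wir a = 0.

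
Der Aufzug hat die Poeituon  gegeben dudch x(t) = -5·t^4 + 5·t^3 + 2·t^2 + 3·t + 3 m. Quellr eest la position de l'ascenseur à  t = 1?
De l'équation de la position x(t) = -5·t^4 + 5·t^3 + 2·t^2 + 3·t + 3, nous substituons t = 1 pour obtenir x = 8.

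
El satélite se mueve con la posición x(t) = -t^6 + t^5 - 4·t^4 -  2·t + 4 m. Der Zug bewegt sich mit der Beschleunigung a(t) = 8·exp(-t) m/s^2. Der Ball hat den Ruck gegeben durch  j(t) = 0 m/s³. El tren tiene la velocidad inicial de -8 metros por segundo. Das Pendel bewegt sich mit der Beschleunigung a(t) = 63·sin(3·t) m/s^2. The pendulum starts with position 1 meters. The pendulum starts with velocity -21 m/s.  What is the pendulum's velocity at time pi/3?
To find the answer, we compute 1 antiderivative of a(t) = 63·sin(3·t). The integral of acceleration, with v(0) = -21, gives velocity: v(t) = -21·cos(3·t). We have velocity v(t) = -21·cos(3·t). Substituting t = pi/3: v(pi/3) = 21.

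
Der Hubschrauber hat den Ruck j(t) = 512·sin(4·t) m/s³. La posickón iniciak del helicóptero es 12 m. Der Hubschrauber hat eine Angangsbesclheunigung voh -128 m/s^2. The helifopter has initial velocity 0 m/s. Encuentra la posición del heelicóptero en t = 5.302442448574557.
Partiendo de la sacudida j(t) = 512·sin(4·t), tomamos 3 antiderivadas. Tomando ∫j(t)dt y aplicando a(0) = -128, encontramos a(t) = -128·cos(4·t). Integrando la aceleración y usando la condición inicial v(0) = 0, obtenemos v(t) = -32·sin(4·t). Integrando la velocidad y usando la condición inicial x(0) = 12, obtenemos x(t) = 8·cos(4·t) + 4. De la ecuación de la posición x(t) = 8·cos(4·t) + 4, sustituimos t = 5.302442448574557 para obtener x = -1.67954555521391.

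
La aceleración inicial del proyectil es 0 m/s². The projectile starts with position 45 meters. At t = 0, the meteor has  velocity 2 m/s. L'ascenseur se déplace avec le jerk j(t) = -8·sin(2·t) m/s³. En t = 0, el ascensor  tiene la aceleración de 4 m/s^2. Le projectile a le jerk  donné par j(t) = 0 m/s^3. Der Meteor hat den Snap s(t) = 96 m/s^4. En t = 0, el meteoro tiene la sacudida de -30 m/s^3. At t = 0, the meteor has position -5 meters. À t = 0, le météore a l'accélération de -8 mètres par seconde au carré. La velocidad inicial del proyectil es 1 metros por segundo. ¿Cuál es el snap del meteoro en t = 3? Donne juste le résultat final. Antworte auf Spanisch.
s(3) = 96.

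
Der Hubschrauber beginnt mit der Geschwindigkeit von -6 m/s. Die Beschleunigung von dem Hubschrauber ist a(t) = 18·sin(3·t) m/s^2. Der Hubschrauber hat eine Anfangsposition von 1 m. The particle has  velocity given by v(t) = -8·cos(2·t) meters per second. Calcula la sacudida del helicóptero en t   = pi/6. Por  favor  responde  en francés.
Nous devons dériver notre équation de l'accélération a(t) = 18·sin(3·t) 1 fois. La dérivée de l'accélération donne le jerk: j(t) = 54·cos(3·t). De l'équation du jerk j(t) = 54·cos(3·t), nous substituons t = pi/6 pour obtenir j = 0.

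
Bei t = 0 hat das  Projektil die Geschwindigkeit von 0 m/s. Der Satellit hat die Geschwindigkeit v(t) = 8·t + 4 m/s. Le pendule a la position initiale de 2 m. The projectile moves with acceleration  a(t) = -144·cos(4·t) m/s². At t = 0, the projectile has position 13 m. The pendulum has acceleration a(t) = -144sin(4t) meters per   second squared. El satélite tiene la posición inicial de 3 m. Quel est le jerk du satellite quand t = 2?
Pour résoudre ceci, nous devons prendre 2 dérivées de notre équation de la vitesse v(t) = 8·t + 4. En prenant d/dt de v(t), nous trouvons a(t) = 8. La dérivée de l'accélération donne le jerk: j(t) = 0. En utilisant j(t) = 0 et en substituant t = 2, nous trouvons j = 0.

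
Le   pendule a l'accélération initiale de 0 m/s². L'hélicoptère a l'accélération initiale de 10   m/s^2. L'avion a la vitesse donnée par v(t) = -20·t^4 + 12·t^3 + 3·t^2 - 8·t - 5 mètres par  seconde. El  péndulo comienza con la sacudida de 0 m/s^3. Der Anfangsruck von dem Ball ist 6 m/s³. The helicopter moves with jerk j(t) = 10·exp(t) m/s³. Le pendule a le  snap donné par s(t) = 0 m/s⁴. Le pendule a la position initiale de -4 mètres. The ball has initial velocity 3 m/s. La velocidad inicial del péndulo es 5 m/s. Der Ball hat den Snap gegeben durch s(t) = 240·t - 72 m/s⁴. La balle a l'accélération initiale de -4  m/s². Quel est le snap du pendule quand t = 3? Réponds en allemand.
Wir haben den Snap s(t) = 0. Durch Einsetzen von t = 3: s(3) = 0.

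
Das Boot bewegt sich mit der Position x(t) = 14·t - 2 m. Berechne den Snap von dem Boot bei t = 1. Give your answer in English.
To solve this, we need to take 4 derivatives of our position equation x(t) = 14·t - 2. Taking d/dt of x(t), we find v(t) = 14. The derivative of velocity gives acceleration: a(t) = 0. Taking d/dt of a(t), we find j(t) = 0. The derivative of jerk gives snap: s(t) = 0. From the given snap equation s(t) = 0, we substitute t = 1 to get s = 0.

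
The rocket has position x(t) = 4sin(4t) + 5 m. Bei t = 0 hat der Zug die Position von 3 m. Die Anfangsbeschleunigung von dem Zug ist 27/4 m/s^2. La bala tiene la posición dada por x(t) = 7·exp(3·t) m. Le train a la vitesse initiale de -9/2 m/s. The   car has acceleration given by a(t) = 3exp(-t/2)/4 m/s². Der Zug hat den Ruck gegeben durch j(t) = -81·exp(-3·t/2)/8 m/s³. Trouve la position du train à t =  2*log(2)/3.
En partant du jerk j(t) = -81·exp(-3·t/2)/8, nous prenons 3 primitives. L'intégrale du jerk est l'accélération. En utilisant a(0) = 27/4, nous obtenons a(t) = 27·exp(-3·t/2)/4. La primitive de l'accélération est la vitesse. En utilisant v(0) = -9/2, nous obtenons v(t) = -9·exp(-3·t/2)/2. En intégrant la vitesse et en utilisant la condition initiale x(0) = 3, nous obtenons x(t) = 3·exp(-3·t/2). De l'équation de la position x(t) = 3·exp(-3·t/2), nous substituons t = 2*log(2)/3 pour obtenir x = 3/2.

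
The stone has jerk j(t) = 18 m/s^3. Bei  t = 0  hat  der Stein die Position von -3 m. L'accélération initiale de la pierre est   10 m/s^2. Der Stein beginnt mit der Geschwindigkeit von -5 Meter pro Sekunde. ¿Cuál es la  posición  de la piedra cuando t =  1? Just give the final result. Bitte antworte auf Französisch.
La réponse est 0.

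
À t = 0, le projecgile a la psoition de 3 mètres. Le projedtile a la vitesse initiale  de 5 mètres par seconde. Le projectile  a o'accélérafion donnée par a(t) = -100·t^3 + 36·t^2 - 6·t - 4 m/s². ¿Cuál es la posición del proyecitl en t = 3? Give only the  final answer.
La posición en t = 3 es x = -999.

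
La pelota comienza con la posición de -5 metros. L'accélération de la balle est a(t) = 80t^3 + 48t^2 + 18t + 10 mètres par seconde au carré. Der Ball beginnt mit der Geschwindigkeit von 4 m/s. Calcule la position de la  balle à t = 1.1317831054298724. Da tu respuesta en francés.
Nous devons trouver l'intégrale de notre équation de l'accélération a(t) = 80·t^3 + 48·t^2 + 18·t + 10 2 fois. En prenant ∫a(t)dt et en appliquant v(0) = 4, nous trouvons v(t) = 20·t^4 + 16·t^3 + 9·t^2 + 10·t + 4. En prenant ∫v(t)dt et en appliquant x(0) = -5, nous trouvons x(t) = 4·t^5 + 4·t^4 + 3·t^3 + 5·t^2 + 4·t - 5. En utilisant x(t) = 4·t^5 + 4·t^4 + 3·t^3 + 5·t^2 + 4·t - 5 et en substituant t = 1.1317831054298724, nous trouvons x = 24.2722404067988.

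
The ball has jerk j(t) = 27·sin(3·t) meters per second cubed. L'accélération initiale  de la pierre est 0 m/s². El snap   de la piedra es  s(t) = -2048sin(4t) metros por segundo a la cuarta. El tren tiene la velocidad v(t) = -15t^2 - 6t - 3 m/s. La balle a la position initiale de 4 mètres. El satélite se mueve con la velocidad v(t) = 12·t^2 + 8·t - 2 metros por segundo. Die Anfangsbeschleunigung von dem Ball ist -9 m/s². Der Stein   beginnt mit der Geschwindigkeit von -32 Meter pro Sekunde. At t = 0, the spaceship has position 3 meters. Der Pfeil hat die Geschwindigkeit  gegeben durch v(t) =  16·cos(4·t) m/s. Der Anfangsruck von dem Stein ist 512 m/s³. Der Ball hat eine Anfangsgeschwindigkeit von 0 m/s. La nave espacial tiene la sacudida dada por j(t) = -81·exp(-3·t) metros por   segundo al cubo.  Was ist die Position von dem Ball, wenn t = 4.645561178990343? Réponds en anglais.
Starting from jerk j(t) = 27·sin(3·t), we take 3 integrals. Finding the antiderivative of j(t) and using a(0) = -9: a(t) = -9·cos(3·t). Taking ∫a(t)dt and applying v(0) = 0, we find v(t) = -3·sin(3·t). The antiderivative of velocity, with x(0) = 4, gives position: x(t) = cos(3·t) + 3. We have position x(t) = cos(3·t) + 3. Substituting t = 4.645561178990343: x(4.645561178990343) = 3.19914307584751.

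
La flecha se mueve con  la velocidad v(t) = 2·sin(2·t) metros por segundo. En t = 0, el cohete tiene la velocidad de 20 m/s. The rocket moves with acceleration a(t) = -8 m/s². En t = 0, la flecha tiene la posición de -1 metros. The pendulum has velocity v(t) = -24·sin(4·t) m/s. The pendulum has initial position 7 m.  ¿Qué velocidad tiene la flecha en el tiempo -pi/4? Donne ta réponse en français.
Nous avons la vitesse v(t) = 2·sin(2·t). En substituant t = -pi/4: v(-pi/4) = -2.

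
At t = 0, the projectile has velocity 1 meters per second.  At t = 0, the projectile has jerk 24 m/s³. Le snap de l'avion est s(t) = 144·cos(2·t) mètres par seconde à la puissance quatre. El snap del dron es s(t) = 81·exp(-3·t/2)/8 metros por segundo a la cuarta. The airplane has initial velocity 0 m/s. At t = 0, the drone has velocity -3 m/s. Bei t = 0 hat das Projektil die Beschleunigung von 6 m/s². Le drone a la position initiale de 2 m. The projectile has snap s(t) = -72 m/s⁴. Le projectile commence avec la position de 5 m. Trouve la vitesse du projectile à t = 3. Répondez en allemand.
Wir müssen unsere Gleichung für den Snap s(t) = -72 3-mal integrieren. Mit ∫s(t)dt und Anwendung von j(0) = 24, finden wir j(t) = 24 - 72·t. Mit ∫j(t)dt und Anwendung von a(0) = 6, finden wir a(t) = -36·t^2 + 24·t + 6. Das Integral von der Beschleunigung, mit v(0) = 1, ergibt die Geschwindigkeit: v(t) = -12·t^3 + 12·t^2 + 6·t + 1. Mit v(t) = -12·t^3 + 12·t^2 + 6·t + 1 und Einsetzen von t = 3, finden wir v = -197.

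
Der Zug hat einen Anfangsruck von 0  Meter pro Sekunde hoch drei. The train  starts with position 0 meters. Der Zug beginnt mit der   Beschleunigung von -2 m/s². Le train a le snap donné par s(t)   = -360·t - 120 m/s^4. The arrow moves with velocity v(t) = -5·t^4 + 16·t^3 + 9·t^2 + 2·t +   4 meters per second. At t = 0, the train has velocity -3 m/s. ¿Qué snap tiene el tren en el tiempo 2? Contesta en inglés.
We have snap s(t) = -360·t - 120. Substituting t = 2: s(2) = -840.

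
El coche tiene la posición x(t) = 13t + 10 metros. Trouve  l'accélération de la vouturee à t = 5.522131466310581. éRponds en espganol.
Para resolver esto, necesitamos tomar 2 derivadas de nuestra ecuación de la posición x(t) = 13·t + 10. Derivando la posición, obtenemos la velocidad: v(t) = 13. La derivada de la velocidad da la aceleración: a(t) = 0. Tenemos la aceleración a(t) = 0. Sustituyendo t = 5.522131466310581: a(5.522131466310581) = 0.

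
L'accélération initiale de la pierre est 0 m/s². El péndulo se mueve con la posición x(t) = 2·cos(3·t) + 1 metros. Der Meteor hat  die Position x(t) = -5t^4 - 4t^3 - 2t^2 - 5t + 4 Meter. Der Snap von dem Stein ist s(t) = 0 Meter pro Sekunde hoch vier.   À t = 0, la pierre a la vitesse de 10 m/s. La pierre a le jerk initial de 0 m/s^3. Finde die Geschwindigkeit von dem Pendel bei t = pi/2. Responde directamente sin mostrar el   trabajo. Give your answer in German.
v(pi/2) = 6.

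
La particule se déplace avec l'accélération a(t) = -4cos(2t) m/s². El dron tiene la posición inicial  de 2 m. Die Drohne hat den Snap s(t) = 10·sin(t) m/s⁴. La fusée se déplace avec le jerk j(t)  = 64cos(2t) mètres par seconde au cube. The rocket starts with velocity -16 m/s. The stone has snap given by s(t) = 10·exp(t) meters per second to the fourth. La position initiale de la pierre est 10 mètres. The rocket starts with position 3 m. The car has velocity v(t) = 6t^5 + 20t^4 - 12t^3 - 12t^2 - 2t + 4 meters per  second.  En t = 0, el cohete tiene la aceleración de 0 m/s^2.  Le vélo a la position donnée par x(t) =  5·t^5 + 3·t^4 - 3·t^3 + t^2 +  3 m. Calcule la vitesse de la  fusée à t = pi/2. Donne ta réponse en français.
En partant du jerk j(t) = 64·cos(2·t), nous prenons 2 primitives. En prenant ∫j(t)dt et en appliquant a(0) = 0, nous trouvons a(t) = 32·sin(2·t). L'intégrale de l'accélération, avec v(0) = -16, donne la vitesse: v(t) = -16·cos(2·t). Nous avons la vitesse v(t) = -16·cos(2·t). En substituant t = pi/2: v(pi/2) = 16.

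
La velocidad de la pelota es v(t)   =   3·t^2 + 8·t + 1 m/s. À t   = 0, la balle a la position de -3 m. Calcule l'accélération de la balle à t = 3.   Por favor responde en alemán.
Um dies zu lösen, müssen wir 1 Ableitung unserer Gleichung für die Geschwindigkeit v(t) = 3·t^2 + 8·t + 1 nehmen. Durch Ableiten von der Geschwindigkeit erhalten wir die Beschleunigung: a(t) = 6·t + 8. Wir haben die Beschleunigung a(t) = 6·t + 8. Durch Einsetzen von t = 3: a(3) = 26.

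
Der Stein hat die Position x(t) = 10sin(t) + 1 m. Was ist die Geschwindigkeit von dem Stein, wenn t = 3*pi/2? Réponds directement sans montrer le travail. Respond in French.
v(3*pi/2) = 0.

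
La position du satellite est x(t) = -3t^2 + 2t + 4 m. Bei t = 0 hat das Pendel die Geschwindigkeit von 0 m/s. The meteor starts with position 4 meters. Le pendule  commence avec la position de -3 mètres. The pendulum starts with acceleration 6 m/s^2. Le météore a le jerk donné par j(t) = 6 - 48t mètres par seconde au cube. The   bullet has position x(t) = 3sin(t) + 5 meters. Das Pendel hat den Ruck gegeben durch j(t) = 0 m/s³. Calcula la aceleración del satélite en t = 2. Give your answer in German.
Um dies zu lösen, müssen wir 2 Ableitungen unserer Gleichung für die Position x(t) = -3·t^2 + 2·t + 4 nehmen. Mit d/dt von x(t) finden wir v(t) = 2 - 6·t. Mit d/dt von v(t) finden wir a(t) = -6. Wir haben die Beschleunigung a(t) = -6. Durch Einsetzen von t = 2: a(2) = -6.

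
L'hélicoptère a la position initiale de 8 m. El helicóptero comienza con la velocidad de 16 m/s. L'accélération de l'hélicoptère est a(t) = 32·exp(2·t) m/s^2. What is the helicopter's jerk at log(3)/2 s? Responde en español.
Debemos derivar nuestra ecuación de la aceleración a(t) = 32·exp(2·t) 1 vez. La derivada de la aceleración da la sacudida: j(t) = 64·exp(2·t). De la ecuación de la sacudida j(t) = 64·exp(2·t), sustituimos t = log(3)/2 para obtener j = 192.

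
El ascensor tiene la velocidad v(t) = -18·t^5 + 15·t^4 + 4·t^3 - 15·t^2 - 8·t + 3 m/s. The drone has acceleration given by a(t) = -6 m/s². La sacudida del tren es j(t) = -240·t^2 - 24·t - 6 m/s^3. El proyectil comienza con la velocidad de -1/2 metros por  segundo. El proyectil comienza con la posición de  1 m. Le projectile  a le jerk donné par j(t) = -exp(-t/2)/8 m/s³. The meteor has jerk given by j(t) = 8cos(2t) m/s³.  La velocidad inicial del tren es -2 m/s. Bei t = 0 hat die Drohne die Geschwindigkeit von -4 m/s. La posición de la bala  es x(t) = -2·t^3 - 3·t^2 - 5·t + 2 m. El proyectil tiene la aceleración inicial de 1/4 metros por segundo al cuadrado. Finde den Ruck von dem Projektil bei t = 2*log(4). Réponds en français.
Nous avons le jerk j(t) = -exp(-t/2)/8. En substituant t = 2*log(4): j(2*log(4)) = -1/32.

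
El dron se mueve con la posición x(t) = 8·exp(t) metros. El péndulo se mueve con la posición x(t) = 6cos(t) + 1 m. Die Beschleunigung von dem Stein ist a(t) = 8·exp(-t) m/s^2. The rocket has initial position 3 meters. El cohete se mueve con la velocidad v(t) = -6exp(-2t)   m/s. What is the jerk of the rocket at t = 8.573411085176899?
To solve this, we need to take 2 derivatives of our velocity equation v(t) = -6·exp(-2·t). The derivative of velocity gives acceleration: a(t) = 12·exp(-2·t). Taking d/dt of a(t), we find j(t) = -24·exp(-2·t). We have jerk j(t) = -24·exp(-2·t). Substituting t = 8.573411085176899: j(8.573411085176899) = -8.57908539889356E-7.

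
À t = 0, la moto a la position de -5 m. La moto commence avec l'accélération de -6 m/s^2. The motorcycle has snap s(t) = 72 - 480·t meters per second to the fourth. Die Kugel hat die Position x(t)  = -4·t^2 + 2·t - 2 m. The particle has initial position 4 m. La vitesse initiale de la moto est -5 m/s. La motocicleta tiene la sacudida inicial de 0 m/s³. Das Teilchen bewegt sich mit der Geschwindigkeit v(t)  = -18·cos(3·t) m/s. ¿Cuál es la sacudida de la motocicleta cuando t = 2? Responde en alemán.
Um dies zu lösen, müssen wir 1 Stammfunktion unserer Gleichung für den Snap s(t) = 72 - 480·t finden. Das Integral von dem Snap ist der Ruck. Mit j(0) = 0 erhalten wir j(t) = 24·t·(3 - 10·t). Mit j(t) = 24·t·(3 - 10·t) und Einsetzen von t = 2, finden wir j = -816.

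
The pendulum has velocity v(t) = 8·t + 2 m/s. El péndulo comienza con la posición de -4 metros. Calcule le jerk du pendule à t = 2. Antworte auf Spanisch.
Para resolver esto, necesitamos tomar 2 derivadas de nuestra ecuación de la velocidad v(t) = 8·t + 2. La derivada de la velocidad da la aceleración: a(t) = 8. Derivando la aceleración, obtenemos la sacudida: j(t) = 0. Usando j(t) = 0 y sustituyendo t = 2, encontramos j = 0.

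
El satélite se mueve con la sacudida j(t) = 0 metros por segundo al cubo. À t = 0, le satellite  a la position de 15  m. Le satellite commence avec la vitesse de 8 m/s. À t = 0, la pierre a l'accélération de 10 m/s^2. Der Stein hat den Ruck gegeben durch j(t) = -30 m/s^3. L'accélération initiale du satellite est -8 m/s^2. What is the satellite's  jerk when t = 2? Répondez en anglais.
From the given jerk equation j(t) = 0, we substitute t = 2 to get j = 0.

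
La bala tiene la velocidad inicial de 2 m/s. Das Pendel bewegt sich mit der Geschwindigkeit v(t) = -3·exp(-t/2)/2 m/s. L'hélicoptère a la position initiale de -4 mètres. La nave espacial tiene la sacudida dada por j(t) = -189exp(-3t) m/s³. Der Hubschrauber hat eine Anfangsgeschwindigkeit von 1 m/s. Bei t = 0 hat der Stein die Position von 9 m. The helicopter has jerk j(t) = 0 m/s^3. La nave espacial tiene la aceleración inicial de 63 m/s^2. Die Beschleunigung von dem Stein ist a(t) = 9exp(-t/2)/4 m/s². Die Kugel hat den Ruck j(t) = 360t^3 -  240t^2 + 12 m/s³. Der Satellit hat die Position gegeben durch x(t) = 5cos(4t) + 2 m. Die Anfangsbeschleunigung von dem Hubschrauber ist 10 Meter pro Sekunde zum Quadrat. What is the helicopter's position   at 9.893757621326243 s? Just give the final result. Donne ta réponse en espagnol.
x(9.893757621326243) = 495.325956969082.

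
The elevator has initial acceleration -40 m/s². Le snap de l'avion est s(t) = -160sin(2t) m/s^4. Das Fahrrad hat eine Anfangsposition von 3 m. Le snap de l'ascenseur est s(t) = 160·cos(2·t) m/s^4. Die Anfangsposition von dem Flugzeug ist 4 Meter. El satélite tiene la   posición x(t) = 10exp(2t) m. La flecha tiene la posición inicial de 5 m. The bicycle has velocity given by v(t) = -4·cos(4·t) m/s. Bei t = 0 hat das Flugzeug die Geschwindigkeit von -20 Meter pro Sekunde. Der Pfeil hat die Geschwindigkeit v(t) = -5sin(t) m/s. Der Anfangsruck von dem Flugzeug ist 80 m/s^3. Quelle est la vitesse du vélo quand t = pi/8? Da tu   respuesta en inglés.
Using v(t) = -4·cos(4·t) and substituting t = pi/8, we find v = 0.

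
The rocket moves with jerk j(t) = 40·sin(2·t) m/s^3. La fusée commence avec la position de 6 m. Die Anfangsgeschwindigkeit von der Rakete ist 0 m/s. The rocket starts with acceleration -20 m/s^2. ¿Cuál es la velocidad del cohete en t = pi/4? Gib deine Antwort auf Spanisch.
Para resolver esto, necesitamos tomar 2 integrales de nuestra ecuación de la sacudida j(t) = 40·sin(2·t). Integrando la sacudida y usando la condición inicial a(0) = -20, obtenemos a(t) = -20·cos(2·t). La antiderivada de la aceleración, con v(0) = 0, da la velocidad: v(t) = -10·sin(2·t). Usando v(t) = -10·sin(2·t) y sustituyendo t = pi/4, encontramos v = -10.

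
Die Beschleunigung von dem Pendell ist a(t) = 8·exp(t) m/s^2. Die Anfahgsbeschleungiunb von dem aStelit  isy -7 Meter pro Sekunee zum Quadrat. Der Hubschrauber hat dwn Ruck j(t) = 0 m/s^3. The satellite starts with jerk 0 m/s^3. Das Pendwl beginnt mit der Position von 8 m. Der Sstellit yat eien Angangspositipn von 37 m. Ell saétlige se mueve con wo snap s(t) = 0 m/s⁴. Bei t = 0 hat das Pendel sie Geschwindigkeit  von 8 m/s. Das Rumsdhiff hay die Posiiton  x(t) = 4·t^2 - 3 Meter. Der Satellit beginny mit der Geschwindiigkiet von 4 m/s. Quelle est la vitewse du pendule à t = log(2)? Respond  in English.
Starting from acceleration a(t) = 8·exp(t), we take 1 antiderivative. Integrating acceleration and using the initial condition v(0) = 8, we get v(t) = 8·exp(t). Using v(t) = 8·exp(t) and substituting t = log(2), we find v = 16.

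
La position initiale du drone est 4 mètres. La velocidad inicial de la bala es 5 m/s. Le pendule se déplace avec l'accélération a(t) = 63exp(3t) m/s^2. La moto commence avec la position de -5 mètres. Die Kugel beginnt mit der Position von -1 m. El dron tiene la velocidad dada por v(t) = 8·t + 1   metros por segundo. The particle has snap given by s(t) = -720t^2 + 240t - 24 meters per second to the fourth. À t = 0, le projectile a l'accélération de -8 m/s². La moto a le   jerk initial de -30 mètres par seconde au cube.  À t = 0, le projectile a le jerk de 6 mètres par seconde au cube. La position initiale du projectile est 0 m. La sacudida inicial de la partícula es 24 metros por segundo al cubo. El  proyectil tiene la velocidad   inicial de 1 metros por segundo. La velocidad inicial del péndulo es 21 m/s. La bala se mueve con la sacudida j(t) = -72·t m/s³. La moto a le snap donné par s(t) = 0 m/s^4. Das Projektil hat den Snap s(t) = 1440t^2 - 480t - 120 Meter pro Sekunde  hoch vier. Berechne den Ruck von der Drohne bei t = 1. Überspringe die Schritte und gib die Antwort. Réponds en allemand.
Der Ruck bei t = 1 ist j = 0.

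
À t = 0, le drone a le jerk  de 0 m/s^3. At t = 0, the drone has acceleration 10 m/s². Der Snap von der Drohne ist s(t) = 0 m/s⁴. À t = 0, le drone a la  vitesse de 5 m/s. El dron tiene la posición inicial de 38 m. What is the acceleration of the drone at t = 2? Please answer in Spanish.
Debemos encontrar la integral de nuestra ecuación del snap s(t) = 0 2 veces. Integrando el snap y usando la condición inicial j(0) = 0, obtenemos j(t) = 0. La integral de la sacudida, con a(0) = 10, da la aceleración: a(t) = 10. De la ecuación de la aceleración a(t) = 10, sustituimos t = 2 para obtener a = 10.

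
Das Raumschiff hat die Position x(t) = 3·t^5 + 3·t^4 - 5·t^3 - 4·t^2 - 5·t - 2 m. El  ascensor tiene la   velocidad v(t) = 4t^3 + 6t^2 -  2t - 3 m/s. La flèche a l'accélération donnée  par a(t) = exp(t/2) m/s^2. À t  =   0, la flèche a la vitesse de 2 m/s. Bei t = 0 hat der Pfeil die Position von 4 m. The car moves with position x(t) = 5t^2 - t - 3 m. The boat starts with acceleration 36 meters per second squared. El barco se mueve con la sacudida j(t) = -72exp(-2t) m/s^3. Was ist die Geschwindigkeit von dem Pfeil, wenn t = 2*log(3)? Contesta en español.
Para resolver esto, necesitamos tomar 1 integral de nuestra ecuación de la aceleración a(t) = exp(t/2). La antiderivada de la aceleración es la velocidad. Usando v(0) = 2, obtenemos v(t) = 2·exp(t/2). Tenemos la velocidad v(t) = 2·exp(t/2). Sustituyendo t = 2*log(3): v(2*log(3)) = 6.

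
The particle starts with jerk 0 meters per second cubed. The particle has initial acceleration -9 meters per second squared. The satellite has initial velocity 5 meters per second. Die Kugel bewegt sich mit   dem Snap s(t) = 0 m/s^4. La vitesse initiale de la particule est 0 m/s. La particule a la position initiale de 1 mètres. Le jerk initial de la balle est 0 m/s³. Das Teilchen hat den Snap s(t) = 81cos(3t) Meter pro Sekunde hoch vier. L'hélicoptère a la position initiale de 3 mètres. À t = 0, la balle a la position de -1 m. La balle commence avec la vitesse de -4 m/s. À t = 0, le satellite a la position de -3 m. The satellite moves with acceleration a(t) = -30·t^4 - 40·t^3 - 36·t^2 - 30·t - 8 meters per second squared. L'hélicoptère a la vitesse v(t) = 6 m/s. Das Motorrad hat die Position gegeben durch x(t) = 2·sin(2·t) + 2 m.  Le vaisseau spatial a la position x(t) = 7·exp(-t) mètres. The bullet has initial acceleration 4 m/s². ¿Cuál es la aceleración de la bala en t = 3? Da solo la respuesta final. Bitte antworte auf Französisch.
À t = 3, a = 4.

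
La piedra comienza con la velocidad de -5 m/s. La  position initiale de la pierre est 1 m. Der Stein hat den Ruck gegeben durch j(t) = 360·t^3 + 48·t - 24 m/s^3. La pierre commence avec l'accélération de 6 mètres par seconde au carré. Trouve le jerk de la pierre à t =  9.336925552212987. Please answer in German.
Wir haben den Ruck j(t) = 360·t^3 + 48·t - 24. Durch Einsetzen von t = 9.336925552212987: j(9.336925552212987) = 293455.591801413.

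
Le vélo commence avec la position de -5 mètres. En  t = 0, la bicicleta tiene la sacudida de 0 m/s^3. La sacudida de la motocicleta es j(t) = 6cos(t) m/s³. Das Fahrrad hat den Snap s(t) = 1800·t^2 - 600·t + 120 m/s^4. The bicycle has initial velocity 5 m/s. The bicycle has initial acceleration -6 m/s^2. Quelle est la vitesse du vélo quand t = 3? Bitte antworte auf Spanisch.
Para resolver esto, necesitamos tomar 3 antiderivadas de nuestra ecuación del snap s(t) = 1800·t^2 - 600·t + 120. Tomando ∫s(t)dt y aplicando j(0) = 0, encontramos j(t) = 60·t·(10·t^2 - 5·t + 2). La integral de la sacudida, con a(0) = -6, da la aceleración: a(t) = 150·t^4 - 100·t^3 + 60·t^2 - 6. Tomando ∫a(t)dt y aplicando v(0) = 5, encontramos v(t) = 30·t^5 - 25·t^4 + 20·t^3 - 6·t + 5. Tenemos la velocidad v(t) = 30·t^5 - 25·t^4 + 20·t^3 - 6·t + 5. Sustituyendo t = 3: v(3) = 5792.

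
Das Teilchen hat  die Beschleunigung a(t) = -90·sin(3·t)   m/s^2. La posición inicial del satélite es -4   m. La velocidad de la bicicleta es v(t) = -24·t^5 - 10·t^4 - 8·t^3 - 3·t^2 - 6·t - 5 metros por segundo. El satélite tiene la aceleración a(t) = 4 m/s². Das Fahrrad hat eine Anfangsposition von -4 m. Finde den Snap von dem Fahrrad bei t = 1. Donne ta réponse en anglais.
We must differentiate our velocity equation v(t) = -24·t^5 - 10·t^4 - 8·t^3 - 3·t^2 - 6·t - 5 3 times. The derivative of velocity gives acceleration: a(t) = -120·t^4 - 40·t^3 - 24·t^2 - 6·t - 6. The derivative of acceleration gives jerk: j(t) = -480·t^3 - 120·t^2 - 48·t - 6. Differentiating jerk, we get snap: s(t) = -1440·t^2 - 240·t - 48. Using s(t) = -1440·t^2 - 240·t - 48 and substituting t = 1, we find s = -1728.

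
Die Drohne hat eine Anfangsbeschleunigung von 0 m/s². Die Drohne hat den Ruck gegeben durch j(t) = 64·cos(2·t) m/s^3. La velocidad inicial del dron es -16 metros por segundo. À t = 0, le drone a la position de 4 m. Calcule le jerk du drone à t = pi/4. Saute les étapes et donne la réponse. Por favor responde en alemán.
Die Antwort ist 0.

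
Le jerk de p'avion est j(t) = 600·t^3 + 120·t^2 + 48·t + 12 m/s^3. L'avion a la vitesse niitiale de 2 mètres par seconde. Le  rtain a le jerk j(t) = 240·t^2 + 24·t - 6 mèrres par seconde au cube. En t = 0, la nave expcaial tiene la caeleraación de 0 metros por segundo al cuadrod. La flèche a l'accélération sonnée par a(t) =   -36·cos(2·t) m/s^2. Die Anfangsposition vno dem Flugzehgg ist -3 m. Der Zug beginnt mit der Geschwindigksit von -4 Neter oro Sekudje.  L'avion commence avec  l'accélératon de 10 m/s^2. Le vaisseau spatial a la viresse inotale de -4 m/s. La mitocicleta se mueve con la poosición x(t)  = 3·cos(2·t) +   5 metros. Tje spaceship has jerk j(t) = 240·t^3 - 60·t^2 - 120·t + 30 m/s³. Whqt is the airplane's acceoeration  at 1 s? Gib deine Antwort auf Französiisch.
Nous devons trouver l'intégrale de notre équation du jerk j(t) = 600·t^3 + 120·t^2 + 48·t + 12 1 fois. En prenant ∫j(t)dt et en appliquant a(0) = 10, nous trouvons a(t) = 150·t^4 + 40·t^3 + 24·t^2 + 12·t + 10. De l'équation de l'accélération a(t) = 150·t^4 + 40·t^3 + 24·t^2 + 12·t + 10, nous substituons t = 1 pour obtenir a = 236.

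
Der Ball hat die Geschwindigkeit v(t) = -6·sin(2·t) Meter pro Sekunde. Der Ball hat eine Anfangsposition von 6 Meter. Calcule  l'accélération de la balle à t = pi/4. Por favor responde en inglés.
We must differentiate our velocity equation v(t) = -6·sin(2·t) 1 time. The derivative of velocity gives acceleration: a(t) = -12·cos(2·t). Using a(t) = -12·cos(2·t) and substituting t = pi/4, we find a = 0.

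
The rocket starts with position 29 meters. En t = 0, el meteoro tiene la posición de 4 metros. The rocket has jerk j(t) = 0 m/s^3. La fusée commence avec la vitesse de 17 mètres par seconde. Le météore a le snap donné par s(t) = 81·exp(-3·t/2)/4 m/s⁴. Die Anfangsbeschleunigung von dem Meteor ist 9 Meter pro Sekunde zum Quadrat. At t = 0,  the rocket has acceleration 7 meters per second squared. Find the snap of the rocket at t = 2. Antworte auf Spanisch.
Debemos derivar nuestra ecuación de la sacudida j(t) = 0 1 vez. Tomando d/dt de j(t), encontramos s(t) = 0. De la ecuación del snap s(t) = 0, sustituimos t = 2 para obtener s = 0.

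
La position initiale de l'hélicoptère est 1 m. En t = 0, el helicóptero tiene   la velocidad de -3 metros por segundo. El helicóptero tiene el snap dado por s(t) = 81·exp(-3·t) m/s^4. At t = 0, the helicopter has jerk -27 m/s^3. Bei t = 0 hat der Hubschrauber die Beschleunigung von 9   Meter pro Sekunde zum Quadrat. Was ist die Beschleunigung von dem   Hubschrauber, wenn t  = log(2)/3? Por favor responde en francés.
Pour résoudre ceci, nous devons prendre 2 intégrales de notre équation du snap s(t) = 81·exp(-3·t). En prenant ∫s(t)dt et en appliquant j(0) = -27, nous trouvons j(t) = -27·exp(-3·t). En prenant ∫j(t)dt et en appliquant a(0) = 9, nous trouvons a(t) = 9·exp(-3·t). De l'équation de l'accélération a(t) = 9·exp(-3·t), nous substituons t = log(2)/3 pour obtenir a = 9/2.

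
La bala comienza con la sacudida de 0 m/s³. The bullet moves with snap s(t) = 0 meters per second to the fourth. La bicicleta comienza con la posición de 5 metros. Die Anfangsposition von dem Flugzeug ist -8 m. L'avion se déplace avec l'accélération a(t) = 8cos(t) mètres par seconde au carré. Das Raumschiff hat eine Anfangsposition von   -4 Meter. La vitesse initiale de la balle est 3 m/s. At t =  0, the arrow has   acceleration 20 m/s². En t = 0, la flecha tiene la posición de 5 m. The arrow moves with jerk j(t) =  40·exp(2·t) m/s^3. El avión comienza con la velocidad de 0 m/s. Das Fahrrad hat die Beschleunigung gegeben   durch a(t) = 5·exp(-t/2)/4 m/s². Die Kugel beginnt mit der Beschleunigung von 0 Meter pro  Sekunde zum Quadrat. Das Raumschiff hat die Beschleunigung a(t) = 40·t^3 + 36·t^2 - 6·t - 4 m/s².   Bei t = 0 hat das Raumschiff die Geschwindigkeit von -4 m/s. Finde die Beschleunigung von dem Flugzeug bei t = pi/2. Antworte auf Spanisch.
Usando a(t) = 8·cos(t) y sustituyendo t = pi/2, encontramos a = 0.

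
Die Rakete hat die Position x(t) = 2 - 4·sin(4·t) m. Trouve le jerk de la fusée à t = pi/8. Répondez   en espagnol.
Debemos derivar nuestra ecuación de la posición x(t) = 2 - 4·sin(4·t) 3 veces. La derivada de la posición da la velocidad: v(t) = -16·cos(4·t). Derivando la velocidad, obtenemos la aceleración: a(t) = 64·sin(4·t). La derivada de la aceleración da la sacudida: j(t) = 256·cos(4·t). De la ecuación de la sacudida j(t) = 256·cos(4·t), sustituimos t = pi/8 para obtener j = 0.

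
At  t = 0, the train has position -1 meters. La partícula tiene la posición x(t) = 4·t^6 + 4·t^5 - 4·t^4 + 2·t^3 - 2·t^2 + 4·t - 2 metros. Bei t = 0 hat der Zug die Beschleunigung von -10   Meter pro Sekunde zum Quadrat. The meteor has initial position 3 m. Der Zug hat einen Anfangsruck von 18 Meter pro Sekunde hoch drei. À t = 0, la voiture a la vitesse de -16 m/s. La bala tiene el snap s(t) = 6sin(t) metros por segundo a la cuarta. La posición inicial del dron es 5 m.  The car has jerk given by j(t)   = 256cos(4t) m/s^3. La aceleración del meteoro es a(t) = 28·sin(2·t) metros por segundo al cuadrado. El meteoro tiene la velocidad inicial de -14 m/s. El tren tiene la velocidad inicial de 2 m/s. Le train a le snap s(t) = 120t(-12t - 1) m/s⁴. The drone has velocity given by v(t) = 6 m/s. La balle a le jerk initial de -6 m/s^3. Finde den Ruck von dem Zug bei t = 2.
Um dies zu lösen, müssen wir 1 Stammfunktion unserer Gleichung für den Snap s(t) = 120·t·(-12·t - 1) finden. Durch Integration von dem Snap und Verwendung der Anfangsbedingung j(0) = 18, erhalten wir j(t) = -480·t^3 - 60·t^2 + 18. Aus der Gleichung für den Ruck j(t) = -480·t^3 - 60·t^2 + 18, setzen wir t = 2 ein und erhalten j = -4062.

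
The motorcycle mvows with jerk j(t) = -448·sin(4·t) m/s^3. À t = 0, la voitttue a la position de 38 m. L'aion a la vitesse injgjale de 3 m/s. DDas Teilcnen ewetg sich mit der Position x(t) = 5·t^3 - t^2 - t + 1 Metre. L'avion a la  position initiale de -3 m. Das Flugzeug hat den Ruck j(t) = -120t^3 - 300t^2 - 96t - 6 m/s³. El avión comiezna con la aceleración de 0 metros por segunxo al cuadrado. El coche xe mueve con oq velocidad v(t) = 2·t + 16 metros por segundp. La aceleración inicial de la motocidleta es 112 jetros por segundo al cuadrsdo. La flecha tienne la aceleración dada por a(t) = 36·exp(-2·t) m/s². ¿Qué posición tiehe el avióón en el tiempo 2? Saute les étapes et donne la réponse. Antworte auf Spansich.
La respuesta es -293.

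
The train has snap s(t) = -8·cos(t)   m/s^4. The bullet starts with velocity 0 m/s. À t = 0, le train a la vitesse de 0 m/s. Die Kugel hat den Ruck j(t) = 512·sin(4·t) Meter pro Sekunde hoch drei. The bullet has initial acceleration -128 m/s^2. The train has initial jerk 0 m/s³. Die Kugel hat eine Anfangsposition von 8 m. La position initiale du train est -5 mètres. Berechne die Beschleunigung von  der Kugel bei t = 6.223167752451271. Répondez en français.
Pour résoudre ceci, nous devons prendre 1 intégrale de notre équation du jerk j(t) = 512·sin(4·t). La primitive du jerk est l'accélération. En utilisant a(0) = -128, nous obtenons a(t) = -128·cos(4·t). En utilisant a(t) = -128·cos(4·t) et en substituant t = 6.223167752451271, nous trouvons a = -124.329123998368.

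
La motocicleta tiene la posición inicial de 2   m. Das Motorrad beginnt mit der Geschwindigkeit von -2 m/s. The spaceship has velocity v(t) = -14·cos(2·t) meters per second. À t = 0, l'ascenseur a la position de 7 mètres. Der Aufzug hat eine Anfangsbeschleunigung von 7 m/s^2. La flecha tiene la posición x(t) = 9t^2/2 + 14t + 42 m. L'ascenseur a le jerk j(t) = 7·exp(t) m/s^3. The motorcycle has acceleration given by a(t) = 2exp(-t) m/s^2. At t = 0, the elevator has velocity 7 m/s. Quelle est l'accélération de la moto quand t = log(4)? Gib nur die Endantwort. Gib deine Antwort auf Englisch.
At t = log(4), a = 1/2.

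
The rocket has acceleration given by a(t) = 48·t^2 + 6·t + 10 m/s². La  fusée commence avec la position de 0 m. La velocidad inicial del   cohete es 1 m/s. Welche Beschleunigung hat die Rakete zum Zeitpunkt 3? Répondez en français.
De l'équation de l'accélération a(t) = 48·t^2 + 6·t + 10, nous substituons t = 3 pour obtenir a = 460.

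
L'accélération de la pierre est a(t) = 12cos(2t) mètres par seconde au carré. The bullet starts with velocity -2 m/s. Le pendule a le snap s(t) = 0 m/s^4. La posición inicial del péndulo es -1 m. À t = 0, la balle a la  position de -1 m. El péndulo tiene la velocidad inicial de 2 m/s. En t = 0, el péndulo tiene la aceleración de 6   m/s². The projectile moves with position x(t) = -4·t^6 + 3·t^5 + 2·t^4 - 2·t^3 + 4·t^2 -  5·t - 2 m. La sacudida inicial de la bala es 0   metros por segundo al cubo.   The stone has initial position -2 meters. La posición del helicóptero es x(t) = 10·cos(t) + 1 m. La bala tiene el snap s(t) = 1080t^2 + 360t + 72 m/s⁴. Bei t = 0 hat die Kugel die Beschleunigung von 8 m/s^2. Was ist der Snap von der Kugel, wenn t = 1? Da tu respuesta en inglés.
From the given snap equation s(t) = 1080·t^2 + 360·t + 72, we substitute t = 1 to get s = 1512.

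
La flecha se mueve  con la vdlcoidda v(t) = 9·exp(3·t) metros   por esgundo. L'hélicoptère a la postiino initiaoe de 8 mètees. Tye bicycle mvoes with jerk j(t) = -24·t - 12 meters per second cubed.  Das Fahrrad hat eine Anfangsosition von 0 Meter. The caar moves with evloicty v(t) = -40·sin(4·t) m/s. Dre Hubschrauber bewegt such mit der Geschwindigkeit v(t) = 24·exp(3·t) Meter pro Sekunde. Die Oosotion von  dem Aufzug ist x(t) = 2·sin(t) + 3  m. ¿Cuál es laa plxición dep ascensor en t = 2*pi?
De la ecuación de la posición x(t) = 2·sin(t) + 3, sustituimos t = 2*pi para obtener x = 3.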